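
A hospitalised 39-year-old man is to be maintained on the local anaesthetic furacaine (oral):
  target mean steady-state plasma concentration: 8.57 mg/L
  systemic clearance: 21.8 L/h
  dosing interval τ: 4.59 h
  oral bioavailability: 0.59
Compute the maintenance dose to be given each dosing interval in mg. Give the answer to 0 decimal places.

At steady state, F × (Dose/τ) = Css × CL.
Dose = Css × CL × τ / F = 8.57 × 21.80 × 4.59 / 0.59 = 1453 mg

1453 mg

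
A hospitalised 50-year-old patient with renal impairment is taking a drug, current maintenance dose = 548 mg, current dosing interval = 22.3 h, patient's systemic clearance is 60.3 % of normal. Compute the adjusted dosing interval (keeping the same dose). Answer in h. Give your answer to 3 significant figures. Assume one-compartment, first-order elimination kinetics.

To keep the same average steady-state level, dosing rate must scale with clearance.
CL ratio = 60.3 / 100 = 0.6030
New interval (same dose) = 22.3 / 0.6030 = 36.98 h

37.0 h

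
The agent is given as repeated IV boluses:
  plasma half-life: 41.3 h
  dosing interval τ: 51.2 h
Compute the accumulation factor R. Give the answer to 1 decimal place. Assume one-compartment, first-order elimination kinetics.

1.7

k = ln2 / t½ = 0.693147 / 41.3 = 0.01678 h⁻¹
e^(−kτ) = e^(−0.01678 × 51.2) = 0.4235
Accumulation ratio R = 1 / (1 − e^(−kτ)) = 1 / (1 − 0.4235) = 1.735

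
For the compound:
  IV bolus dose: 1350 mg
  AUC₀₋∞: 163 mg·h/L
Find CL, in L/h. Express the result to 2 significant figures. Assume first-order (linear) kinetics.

CL = Dose / AUC = 1350 / 163 = 8.282 L/h

8.3 L/h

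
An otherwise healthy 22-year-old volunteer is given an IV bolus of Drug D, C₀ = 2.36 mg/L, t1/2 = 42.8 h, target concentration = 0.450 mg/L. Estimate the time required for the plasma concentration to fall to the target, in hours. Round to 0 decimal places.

k = ln2 / t½ = 0.693147 / 42.8 = 0.01620 h⁻¹
t = ln(C₀ / C) / k = ln(2.360 / 0.450) / 0.01620
  = ln(5.244) / 0.01620 = 1.657 / 0.01620 = 102.3 h

102 h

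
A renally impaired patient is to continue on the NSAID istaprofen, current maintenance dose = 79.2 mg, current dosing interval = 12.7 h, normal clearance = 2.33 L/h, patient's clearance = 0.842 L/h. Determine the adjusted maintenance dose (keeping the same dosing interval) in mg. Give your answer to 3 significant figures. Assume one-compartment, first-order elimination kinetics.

28.6 mg

To keep the same average steady-state level, dosing rate must scale with clearance.
CL ratio = 0.842 / 2.33 = 0.3614
New dose (same interval) = 79.2 × 0.3614 = 28.62 mg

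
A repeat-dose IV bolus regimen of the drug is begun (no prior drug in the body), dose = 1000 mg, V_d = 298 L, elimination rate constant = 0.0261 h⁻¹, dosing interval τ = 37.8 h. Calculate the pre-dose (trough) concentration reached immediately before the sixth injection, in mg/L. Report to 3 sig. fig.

1.98 mg/L

C₀ per dose = Dose / Vd = 1000 / 298 = 3.356 mg/L
Fraction remaining after one interval: r = e^(−kτ) = e^(−0.02610 × 37.8) = 0.3728
Before dose 6, 5 doses have been given (aged 1τ, 2τ, 3τ, 4τ, 5τ).
C_trough = C₀ × (r + r² + … + r^5) = C₀ × r(1−r^5)/(1−r)
        = 3.356 × 0.3728 × (1 − 0.007201) / (1 − 0.3728) = 1.980 mg/L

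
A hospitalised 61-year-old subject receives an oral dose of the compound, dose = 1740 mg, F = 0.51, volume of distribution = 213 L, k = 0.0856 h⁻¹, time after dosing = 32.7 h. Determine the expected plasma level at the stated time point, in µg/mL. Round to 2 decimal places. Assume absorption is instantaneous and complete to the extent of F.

0.25 µg/mL

Amount reaching circulation = F × Dose = 0.51 × 1740 = 887.4 mg
C₀ = F·Dose / Vd = 887.4 / 213 = 4.166 mg/L
C = C₀ · e^(−k·t) = 4.166 × e^(−0.08560 × 32.7)
  = 4.166 × 0.06086 = 0.2535 mg/L
(0.2535 mg/L = 0.2535 µg/mL)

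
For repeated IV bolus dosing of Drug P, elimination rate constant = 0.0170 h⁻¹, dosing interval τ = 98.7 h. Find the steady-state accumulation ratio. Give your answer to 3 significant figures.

e^(−kτ) = e^(−0.01700 × 98.7) = 0.1868
Accumulation ratio R = 1 / (1 − e^(−kτ)) = 1 / (1 − 0.1868) = 1.230

1.23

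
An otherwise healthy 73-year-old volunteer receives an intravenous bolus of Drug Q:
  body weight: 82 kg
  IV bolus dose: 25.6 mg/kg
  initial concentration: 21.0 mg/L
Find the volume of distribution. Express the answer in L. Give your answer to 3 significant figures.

100 L

Dose = 25.6 × 82 = 2099 mg
Vd = Dose / C₀ = 2099 / 21.0 = 99.95 L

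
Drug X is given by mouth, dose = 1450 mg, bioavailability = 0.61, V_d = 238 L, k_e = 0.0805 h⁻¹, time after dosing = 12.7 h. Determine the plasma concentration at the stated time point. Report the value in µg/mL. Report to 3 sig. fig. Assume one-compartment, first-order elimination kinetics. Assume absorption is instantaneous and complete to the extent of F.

1.34 µg/mL

Amount reaching circulation = F × Dose = 0.61 × 1450 = 884.5 mg
C₀ = F·Dose / Vd = 884.5 / 238 = 3.716 mg/L
C = C₀ · e^(−k·t) = 3.716 × e^(−0.08050 × 12.7)
  = 3.716 × 0.3597 = 1.337 mg/L
(1.337 mg/L = 1.337 µg/mL)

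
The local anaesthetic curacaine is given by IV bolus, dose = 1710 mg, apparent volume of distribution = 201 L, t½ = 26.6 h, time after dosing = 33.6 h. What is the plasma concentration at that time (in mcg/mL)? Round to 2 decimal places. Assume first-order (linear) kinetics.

C₀ = Dose / Vd = 1710 / 201 = 8.507 mg/L
k = ln2 / t½ = 0.693147 / 26.6 = 0.02606 h⁻¹
C = C₀ · e^(−k·t) = 8.507 × e^(−0.02606 × 33.6)
  = 8.507 × 0.4166 = 3.544 mg/L
(3.544 mg/L = 3.544 mcg/mL)

3.54 mcg/mL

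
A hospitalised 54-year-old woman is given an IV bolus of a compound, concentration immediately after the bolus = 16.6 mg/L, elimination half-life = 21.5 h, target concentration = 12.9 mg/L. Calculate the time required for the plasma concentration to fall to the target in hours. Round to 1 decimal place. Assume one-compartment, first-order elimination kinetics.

k = ln2 / t½ = 0.693147 / 21.5 = 0.03224 h⁻¹
t = ln(C₀ / C) / k = ln(16.60 / 12.9) / 0.03224
  = ln(1.287) / 0.03224 = 0.2523 / 0.03224 = 7.826 h

7.8 h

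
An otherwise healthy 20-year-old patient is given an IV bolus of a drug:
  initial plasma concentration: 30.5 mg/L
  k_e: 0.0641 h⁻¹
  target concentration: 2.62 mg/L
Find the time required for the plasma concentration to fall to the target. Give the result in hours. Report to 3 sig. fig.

38.3 h

t = ln(C₀ / C) / k = ln(30.50 / 2.62) / 0.06410
  = ln(11.64) / 0.06410 = 2.454 / 0.06410 = 38.28 h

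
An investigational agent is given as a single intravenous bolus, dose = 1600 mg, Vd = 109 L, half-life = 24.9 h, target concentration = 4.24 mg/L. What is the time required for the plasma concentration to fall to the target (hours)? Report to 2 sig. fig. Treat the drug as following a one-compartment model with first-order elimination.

C₀ = Dose / Vd = 1600 / 109 = 14.68 mg/L
k = ln2 / t½ = 0.693147 / 24.9 = 0.02784 h⁻¹
t = ln(C₀ / C) / k = ln(14.68 / 4.24) / 0.02784
  = ln(3.462) / 0.02784 = 1.242 / 0.02784 = 44.61 h

45 h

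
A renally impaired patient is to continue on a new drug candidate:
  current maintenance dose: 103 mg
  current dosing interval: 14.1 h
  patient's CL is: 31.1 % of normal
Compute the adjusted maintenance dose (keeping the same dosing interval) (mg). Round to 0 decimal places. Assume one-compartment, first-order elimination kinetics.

To keep the same average steady-state level, dosing rate must scale with clearance.
CL ratio = 31.1 / 100 = 0.3110
New dose (same interval) = 103 × 0.3110 = 32.03 mg

32 mg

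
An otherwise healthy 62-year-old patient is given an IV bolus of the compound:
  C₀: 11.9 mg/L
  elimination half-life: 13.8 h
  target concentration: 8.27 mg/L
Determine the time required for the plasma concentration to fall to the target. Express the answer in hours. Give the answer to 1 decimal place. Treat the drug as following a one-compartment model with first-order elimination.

7.2 h

k = ln2 / t½ = 0.693147 / 13.8 = 0.05023 h⁻¹
t = ln(C₀ / C) / k = ln(11.90 / 8.27) / 0.05023
  = ln(1.439) / 0.05023 = 0.3639 / 0.05023 = 7.245 h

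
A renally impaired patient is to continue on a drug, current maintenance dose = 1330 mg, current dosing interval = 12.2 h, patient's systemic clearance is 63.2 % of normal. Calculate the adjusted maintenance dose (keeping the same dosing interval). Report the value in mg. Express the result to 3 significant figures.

To keep the same average steady-state level, dosing rate must scale with clearance.
CL ratio = 63.2 / 100 = 0.6320
New dose (same interval) = 1330 × 0.6320 = 840.6 mg

841 mg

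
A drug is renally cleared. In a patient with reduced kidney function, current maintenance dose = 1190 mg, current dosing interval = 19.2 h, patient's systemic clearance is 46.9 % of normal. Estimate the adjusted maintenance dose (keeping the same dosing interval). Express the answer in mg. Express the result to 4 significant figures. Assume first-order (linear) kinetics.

558.1 mg

To keep the same average steady-state level, dosing rate must scale with clearance.
CL ratio = 46.9 / 100 = 0.4690
New dose (same interval) = 1190 × 0.4690 = 558.1 mg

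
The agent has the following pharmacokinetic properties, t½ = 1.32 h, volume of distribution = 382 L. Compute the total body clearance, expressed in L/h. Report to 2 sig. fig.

200 L/h

k = ln2 / t½ = 0.693147 / 1.32 = 0.5251 h⁻¹
CL = k × Vd = 0.5251 × 382 = 200.6 L/h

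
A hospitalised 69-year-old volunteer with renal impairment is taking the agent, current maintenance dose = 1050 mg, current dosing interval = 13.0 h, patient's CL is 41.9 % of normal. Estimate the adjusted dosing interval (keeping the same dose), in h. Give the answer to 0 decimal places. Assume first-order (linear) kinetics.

To keep the same average steady-state level, dosing rate must scale with clearance.
CL ratio = 41.9 / 100 = 0.4190
New interval (same dose) = 13.0 / 0.4190 = 31.03 h

31 h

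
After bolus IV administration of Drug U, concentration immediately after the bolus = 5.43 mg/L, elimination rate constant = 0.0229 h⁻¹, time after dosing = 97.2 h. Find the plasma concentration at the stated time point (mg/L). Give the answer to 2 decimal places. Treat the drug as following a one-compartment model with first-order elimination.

C = C₀ · e^(−k·t) = 5.430 × e^(−0.02290 × 97.2)
  = 5.430 × 0.1080 = 0.5864 mg/L

0.59 mg/L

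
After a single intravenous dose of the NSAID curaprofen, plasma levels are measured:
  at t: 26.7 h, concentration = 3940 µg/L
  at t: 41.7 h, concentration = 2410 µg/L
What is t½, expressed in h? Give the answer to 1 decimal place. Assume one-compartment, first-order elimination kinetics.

21.2 h

k = ln(C₁/C₂) / (t₂ − t₁) = ln(3940/2410) / (41.7 − 26.7)
  = 0.4916 / 15.00 = 0.03277 h⁻¹
t½ = ln2 / k = 0.693147 / 0.03277 = 21.15 h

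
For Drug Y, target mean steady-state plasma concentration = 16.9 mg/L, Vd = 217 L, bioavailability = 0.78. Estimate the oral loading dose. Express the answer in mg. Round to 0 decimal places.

4702 mg

LD = Css × Vd / F = 16.9 × 217 / 0.78 = 4702 mg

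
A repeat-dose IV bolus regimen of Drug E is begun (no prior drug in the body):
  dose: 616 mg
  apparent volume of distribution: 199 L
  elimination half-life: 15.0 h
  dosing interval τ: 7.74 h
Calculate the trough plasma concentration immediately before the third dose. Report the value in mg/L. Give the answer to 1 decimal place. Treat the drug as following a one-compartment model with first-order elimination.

C₀ per dose = Dose / Vd = 616 / 199 = 3.095 mg/L
k = ln2 / t½ = 0.693147 / 15.0 = 0.04621 h⁻¹
Fraction remaining after one interval: r = e^(−kτ) = e^(−0.04621 × 7.74) = 0.6993
Before dose 3, 2 doses have been given (aged 1τ, 2τ).
C_trough = C₀ × (r + r²) = 3.095 × (0.6993 + 0.4890) = 3.678 mg/L

3.7 mg/L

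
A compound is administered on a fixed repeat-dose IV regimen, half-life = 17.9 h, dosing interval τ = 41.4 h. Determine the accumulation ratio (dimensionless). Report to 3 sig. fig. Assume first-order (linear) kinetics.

1.25

k = ln2 / t½ = 0.693147 / 17.9 = 0.03872 h⁻¹
e^(−kτ) = e^(−0.03872 × 41.4) = 0.2013
Accumulation ratio R = 1 / (1 − e^(−kτ)) = 1 / (1 − 0.2013) = 1.252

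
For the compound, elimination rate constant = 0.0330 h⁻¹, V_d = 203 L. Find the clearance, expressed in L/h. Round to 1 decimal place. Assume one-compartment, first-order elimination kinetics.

CL = k × Vd = 0.0330 × 203 = 6.699 L/h

6.7 L/h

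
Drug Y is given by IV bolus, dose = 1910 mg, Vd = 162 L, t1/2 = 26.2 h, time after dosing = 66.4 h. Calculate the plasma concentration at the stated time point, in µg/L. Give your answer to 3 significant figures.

2040 µg/L

C₀ = Dose / Vd = 1910 / 162 = 11.79 mg/L
k = ln2 / t½ = 0.693147 / 26.2 = 0.02646 h⁻¹
C = C₀ · e^(−k·t) = 11.79 × e^(−0.02646 × 66.4)
  = 11.79 × 0.1726 = 2.035 mg/L
Convert: 2.035 mg/L × 1000 = 2035 µg/L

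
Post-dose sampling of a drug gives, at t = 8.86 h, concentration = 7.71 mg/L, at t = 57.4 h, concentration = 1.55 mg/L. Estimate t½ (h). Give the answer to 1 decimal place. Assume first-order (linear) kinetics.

k = ln(C₁/C₂) / (t₂ − t₁) = ln(7.71/1.55) / (57.4 − 8.86)
  = 1.604 / 48.54 = 0.03304 h⁻¹
t½ = ln2 / k = 0.693147 / 0.03304 = 20.98 h

21.0 h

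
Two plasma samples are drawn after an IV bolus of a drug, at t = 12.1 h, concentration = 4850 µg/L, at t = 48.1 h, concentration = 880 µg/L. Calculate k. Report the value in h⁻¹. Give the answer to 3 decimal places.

0.047 h⁻¹

k = ln(C₁/C₂) / (t₂ − t₁) = ln(4850/880) / (48.1 − 12.1)
  = 1.707 / 36.00 = 0.04742 h⁻¹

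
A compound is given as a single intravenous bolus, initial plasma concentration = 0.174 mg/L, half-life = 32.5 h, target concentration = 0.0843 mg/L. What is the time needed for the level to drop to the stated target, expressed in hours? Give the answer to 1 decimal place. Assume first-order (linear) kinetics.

34.0 h

k = ln2 / t½ = 0.693147 / 32.5 = 0.02133 h⁻¹
t = ln(C₀ / C) / k = ln(0.1740 / 0.0843) / 0.02133
  = ln(2.064) / 0.02133 = 0.7246 / 0.02133 = 33.97 h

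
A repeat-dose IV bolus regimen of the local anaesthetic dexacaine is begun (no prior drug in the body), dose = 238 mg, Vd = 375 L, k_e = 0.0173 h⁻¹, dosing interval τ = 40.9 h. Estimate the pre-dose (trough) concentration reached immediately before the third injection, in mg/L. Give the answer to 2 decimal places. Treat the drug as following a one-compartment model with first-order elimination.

C₀ per dose = Dose / Vd = 238 / 375 = 0.6347 mg/L
Fraction remaining after one interval: r = e^(−kτ) = e^(−0.01730 × 40.9) = 0.4928
Before dose 3, 2 doses have been given (aged 1τ, 2τ).
C_trough = C₀ × (r + r²) = 0.6347 × (0.4928 + 0.2429) = 0.4669 mg/L

0.47 mg/L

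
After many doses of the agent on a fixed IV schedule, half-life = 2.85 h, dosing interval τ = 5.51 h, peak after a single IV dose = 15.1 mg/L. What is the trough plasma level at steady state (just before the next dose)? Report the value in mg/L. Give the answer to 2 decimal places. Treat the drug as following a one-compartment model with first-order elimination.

5.36 mg/L

k = ln2 / t½ = 0.693147 / 2.85 = 0.2432 h⁻¹
e^(−kτ) = e^(−0.2432 × 5.51) = 0.2618
Accumulation ratio R = 1 / (1 − e^(−kτ)) = 1 / (1 − 0.2618) = 1.355
Steady-state trough = C₀ × R × e^(−kτ) = 15.1 × 1.355 × 0.2618 = 5.357 mg/L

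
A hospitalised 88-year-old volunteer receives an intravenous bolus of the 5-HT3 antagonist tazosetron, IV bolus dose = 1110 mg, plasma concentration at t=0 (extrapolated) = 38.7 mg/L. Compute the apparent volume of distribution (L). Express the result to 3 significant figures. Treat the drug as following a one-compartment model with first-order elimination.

28.7 L

Vd = Dose / C₀ = 1110 / 38.7 = 28.68 L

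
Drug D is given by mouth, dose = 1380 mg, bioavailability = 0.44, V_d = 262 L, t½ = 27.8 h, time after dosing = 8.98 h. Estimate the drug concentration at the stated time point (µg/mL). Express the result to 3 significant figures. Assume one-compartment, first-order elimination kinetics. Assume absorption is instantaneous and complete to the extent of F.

1.85 µg/mL

Amount reaching circulation = F × Dose = 0.44 × 1380 = 607.2 mg
C₀ = F·Dose / Vd = 607.2 / 262 = 2.318 mg/L
k = ln2 / t½ = 0.693147 / 27.8 = 0.02493 h⁻¹
C = C₀ · e^(−k·t) = 2.318 × e^(−0.02493 × 8.98)
  = 2.318 × 0.7994 = 1.853 mg/L
(1.853 mg/L = 1.853 µg/mL)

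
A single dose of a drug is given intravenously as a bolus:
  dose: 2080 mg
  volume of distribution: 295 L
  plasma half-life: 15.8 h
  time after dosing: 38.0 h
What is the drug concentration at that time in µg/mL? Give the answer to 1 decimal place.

C₀ = Dose / Vd = 2080 / 295 = 7.051 mg/L
k = ln2 / t½ = 0.693147 / 15.8 = 0.04387 h⁻¹
C = C₀ · e^(−k·t) = 7.051 × e^(−0.04387 × 38.0)
  = 7.051 × 0.1888 = 1.331 mg/L
(1.331 mg/L = 1.331 µg/mL)

1.3 µg/mL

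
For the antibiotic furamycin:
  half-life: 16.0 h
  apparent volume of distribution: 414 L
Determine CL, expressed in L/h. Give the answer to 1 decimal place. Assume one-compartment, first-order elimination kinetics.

k = ln2 / t½ = 0.693147 / 16.0 = 0.04332 h⁻¹
CL = k × Vd = 0.04332 × 414 = 17.93 L/h

17.9 L/h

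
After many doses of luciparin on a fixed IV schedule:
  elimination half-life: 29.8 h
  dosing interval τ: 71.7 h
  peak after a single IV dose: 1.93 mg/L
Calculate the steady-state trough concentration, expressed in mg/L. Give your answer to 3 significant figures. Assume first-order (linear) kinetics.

k = ln2 / t½ = 0.693147 / 29.8 = 0.02326 h⁻¹
e^(−kτ) = e^(−0.02326 × 71.7) = 0.1887
Accumulation ratio R = 1 / (1 − e^(−kτ)) = 1 / (1 − 0.1887) = 1.233
Steady-state trough = C₀ × R × e^(−kτ) = 1.93 × 1.233 × 0.1887 = 0.4490 mg/L

0.449 mg/L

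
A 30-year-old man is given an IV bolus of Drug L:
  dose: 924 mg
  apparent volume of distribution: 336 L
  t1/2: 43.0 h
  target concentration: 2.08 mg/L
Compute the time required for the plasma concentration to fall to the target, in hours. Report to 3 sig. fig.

17.3 h

C₀ = Dose / Vd = 924.0 / 336 = 2.750 mg/L
k = ln2 / t½ = 0.693147 / 43.0 = 0.01612 h⁻¹
t = ln(C₀ / C) / k = ln(2.750 / 2.08) / 0.01612
  = ln(1.322) / 0.01612 = 0.2791 / 0.01612 = 17.31 h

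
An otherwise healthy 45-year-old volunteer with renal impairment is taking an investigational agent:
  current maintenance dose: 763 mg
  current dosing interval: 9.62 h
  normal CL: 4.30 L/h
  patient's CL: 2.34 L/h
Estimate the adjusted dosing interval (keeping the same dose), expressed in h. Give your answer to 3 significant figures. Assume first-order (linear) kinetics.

17.7 h

To keep the same average steady-state level, dosing rate must scale with clearance.
CL ratio = 2.34 / 4.30 = 0.5442
New interval (same dose) = 9.62 / 0.5442 = 17.68 h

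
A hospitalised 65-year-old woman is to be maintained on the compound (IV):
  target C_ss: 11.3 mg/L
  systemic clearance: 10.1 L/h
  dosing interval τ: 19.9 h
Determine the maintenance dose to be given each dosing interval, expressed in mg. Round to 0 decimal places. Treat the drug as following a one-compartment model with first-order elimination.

2271 mg

At steady state, Dose/τ = Css × CL.
Dose = Css × CL × τ = 11.3 × 10.10 × 19.9 = 2271 mg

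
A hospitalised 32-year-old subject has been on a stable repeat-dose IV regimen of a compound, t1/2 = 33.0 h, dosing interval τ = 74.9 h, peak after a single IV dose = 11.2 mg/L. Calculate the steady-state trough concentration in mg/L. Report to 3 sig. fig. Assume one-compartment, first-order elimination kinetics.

2.93 mg/L

k = ln2 / t½ = 0.693147 / 33.0 = 0.02100 h⁻¹
e^(−kτ) = e^(−0.02100 × 74.9) = 0.2074
Accumulation ratio R = 1 / (1 − e^(−kτ)) = 1 / (1 − 0.2074) = 1.262
Steady-state trough = C₀ × R × e^(−kτ) = 11.2 × 1.262 × 0.2074 = 2.931 mg/L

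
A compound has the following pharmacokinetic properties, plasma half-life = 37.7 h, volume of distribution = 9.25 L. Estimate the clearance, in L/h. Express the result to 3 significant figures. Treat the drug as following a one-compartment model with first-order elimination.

k = ln2 / t½ = 0.693147 / 37.7 = 0.01839 h⁻¹
CL = k × Vd = 0.01839 × 9.25 = 0.1701 L/h

0.170 L/h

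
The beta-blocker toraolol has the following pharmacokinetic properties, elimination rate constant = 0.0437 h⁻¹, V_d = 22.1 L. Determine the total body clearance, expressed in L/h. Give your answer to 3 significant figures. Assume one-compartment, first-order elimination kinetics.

0.966 L/h

CL = k × Vd = 0.0437 × 22.1 = 0.9658 L/h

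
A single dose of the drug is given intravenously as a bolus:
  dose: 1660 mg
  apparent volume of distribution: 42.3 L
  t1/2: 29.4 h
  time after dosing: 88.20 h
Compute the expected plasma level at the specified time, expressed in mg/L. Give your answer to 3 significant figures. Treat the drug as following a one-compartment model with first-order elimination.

C₀ = Dose / Vd = 1660 / 42.3 = 39.24 mg/L
k = ln2 / t½ = 0.693147 / 29.4 = 0.02358 h⁻¹
t / t½ = 88.20 / 29.4 = 3 half-lives
C = C₀ × (1/2)^3 = 39.24 × 0.1250 = 4.905 mg/L

4.91 mg/L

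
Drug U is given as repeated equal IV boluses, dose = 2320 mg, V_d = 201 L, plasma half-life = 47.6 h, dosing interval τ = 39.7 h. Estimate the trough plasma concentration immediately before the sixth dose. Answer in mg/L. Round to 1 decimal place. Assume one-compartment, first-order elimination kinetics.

13.9 mg/L

C₀ per dose = Dose / Vd = 2320 / 201 = 11.54 mg/L
k = ln2 / t½ = 0.693147 / 47.6 = 0.01456 h⁻¹
Fraction remaining after one interval: r = e^(−kτ) = e^(−0.01456 × 39.7) = 0.5610
Before dose 6, 5 doses have been given (aged 1τ, 2τ, 3τ, 4τ, 5τ).
C_trough = C₀ × (r + r² + … + r^5) = C₀ × r(1−r^5)/(1−r)
        = 11.54 × 0.5610 × (1 − 0.05557) / (1 − 0.5610) = 13.93 mg/L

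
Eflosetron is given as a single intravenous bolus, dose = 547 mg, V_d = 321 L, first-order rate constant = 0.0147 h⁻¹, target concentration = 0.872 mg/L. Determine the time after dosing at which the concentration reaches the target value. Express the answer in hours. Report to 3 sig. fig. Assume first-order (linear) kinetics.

C₀ = Dose / Vd = 547.0 / 321 = 1.704 mg/L
t = ln(C₀ / C) / k = ln(1.704 / 0.872) / 0.01470
  = ln(1.954) / 0.01470 = 0.6699 / 0.01470 = 45.57 h

45.6 h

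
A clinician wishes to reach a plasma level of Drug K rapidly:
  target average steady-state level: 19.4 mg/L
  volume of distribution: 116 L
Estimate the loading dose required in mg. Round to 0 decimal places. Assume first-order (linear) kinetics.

LD = Css × Vd = 19.4 × 116 = 2250 mg

2250 mg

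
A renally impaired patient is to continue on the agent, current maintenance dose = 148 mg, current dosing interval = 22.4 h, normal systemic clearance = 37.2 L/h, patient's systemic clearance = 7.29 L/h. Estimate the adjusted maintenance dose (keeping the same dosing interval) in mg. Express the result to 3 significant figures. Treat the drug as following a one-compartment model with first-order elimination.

29.0 mg

To keep the same average steady-state level, dosing rate must scale with clearance.
CL ratio = 7.29 / 37.2 = 0.1960
New dose (same interval) = 148 × 0.1960 = 29.01 mg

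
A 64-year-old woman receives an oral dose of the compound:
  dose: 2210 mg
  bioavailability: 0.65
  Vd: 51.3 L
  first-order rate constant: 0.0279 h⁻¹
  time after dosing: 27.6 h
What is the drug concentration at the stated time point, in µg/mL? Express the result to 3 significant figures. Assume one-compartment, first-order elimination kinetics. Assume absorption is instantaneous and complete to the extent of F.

Amount reaching circulation = F × Dose = 0.65 × 2210 = 1437 mg
C₀ = F·Dose / Vd = 1437 / 51.3 = 28.01 mg/L
C = C₀ · e^(−k·t) = 28.01 × e^(−0.02790 × 27.6)
  = 28.01 × 0.4630 = 12.97 mg/L
(12.97 mg/L = 12.97 µg/mL)

13.0 µg/mL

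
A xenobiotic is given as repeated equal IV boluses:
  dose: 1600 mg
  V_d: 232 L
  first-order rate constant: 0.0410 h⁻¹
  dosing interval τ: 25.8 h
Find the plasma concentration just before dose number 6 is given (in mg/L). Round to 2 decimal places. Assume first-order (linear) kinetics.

3.65 mg/L

C₀ per dose = Dose / Vd = 1600 / 232 = 6.897 mg/L
Fraction remaining after one interval: r = e^(−kτ) = e^(−0.04100 × 25.8) = 0.3472
Before dose 6, 5 doses have been given (aged 1τ, 2τ, 3τ, 4τ, 5τ).
C_trough = C₀ × (r + r² + … + r^5) = C₀ × r(1−r^5)/(1−r)
        = 6.897 × 0.3472 × (1 − 0.005045) / (1 − 0.3472) = 3.650 mg/L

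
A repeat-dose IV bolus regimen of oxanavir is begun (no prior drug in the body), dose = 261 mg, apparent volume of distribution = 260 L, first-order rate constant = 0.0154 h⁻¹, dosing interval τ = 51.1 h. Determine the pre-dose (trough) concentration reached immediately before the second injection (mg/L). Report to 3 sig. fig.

0.457 mg/L

C₀ per dose = Dose / Vd = 261 / 260 = 1.004 mg/L
Fraction remaining after one interval: r = e^(−kτ) = e^(−0.01540 × 51.1) = 0.4552
Before dose 2, 1 dose has been given (aged 1τ).
C_trough = C₀ × r = 1.004 × 0.4552 = 0.4570 mg/L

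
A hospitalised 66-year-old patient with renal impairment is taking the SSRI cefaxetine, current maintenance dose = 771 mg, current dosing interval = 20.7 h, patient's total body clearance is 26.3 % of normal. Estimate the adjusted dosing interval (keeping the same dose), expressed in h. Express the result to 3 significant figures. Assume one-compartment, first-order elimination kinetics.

To keep the same average steady-state level, dosing rate must scale with clearance.
CL ratio = 26.3 / 100 = 0.2630
New interval (same dose) = 20.7 / 0.2630 = 78.71 h

78.7 h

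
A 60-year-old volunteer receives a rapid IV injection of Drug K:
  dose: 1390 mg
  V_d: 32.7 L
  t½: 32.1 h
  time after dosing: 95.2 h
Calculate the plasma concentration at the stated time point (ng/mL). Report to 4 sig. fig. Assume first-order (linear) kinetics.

C₀ = Dose / Vd = 1390 / 32.7 = 42.51 mg/L
k = ln2 / t½ = 0.693147 / 32.1 = 0.02159 h⁻¹
C = C₀ · e^(−k·t) = 42.51 × e^(−0.02159 × 95.2)
  = 42.51 × 0.1280 = 5.441 mg/L
Convert: 5.441 mg/L × 1000 = 5441 ng/mL

5441 ng/mL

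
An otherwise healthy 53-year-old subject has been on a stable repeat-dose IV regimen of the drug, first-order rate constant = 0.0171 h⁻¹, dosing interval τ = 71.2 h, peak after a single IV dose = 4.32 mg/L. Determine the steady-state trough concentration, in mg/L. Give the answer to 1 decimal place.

e^(−kτ) = e^(−0.01710 × 71.2) = 0.2960
Accumulation ratio R = 1 / (1 − e^(−kτ)) = 1 / (1 − 0.2960) = 1.420
Steady-state trough = C₀ × R × e^(−kτ) = 4.32 × 1.420 × 0.2960 = 1.816 mg/L

1.8 mg/L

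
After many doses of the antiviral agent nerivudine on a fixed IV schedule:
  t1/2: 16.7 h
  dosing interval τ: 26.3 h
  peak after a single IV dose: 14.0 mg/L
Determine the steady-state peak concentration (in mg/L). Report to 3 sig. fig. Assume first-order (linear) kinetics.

k = ln2 / t½ = 0.693147 / 16.7 = 0.04151 h⁻¹
e^(−kτ) = e^(−0.04151 × 26.3) = 0.3356
Accumulation ratio R = 1 / (1 − e^(−kτ)) = 1 / (1 − 0.3356) = 1.505
Steady-state peak = C₀ × R = 14.0 × 1.505 = 21.07 mg/L

21.1 mg/L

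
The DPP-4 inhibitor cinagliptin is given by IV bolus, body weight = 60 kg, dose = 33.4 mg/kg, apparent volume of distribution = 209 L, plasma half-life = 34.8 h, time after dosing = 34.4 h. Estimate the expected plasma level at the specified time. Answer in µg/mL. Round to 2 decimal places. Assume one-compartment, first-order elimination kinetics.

4.83 µg/mL

Total dose = 33.4 × 60 = 2004 mg
C₀ = Dose / Vd = 2004 / 209 = 9.589 mg/L
k = ln2 / t½ = 0.693147 / 34.8 = 0.01992 h⁻¹
C = C₀ · e^(−k·t) = 9.589 × e^(−0.01992 × 34.4)
  = 9.589 × 0.5040 = 4.833 mg/L
(4.833 mg/L = 4.833 µg/mL)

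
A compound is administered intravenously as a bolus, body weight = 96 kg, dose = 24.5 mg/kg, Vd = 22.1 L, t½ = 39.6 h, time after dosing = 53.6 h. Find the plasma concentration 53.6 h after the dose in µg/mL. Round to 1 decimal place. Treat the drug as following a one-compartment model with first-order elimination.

Total dose = 24.5 × 96 = 2352 mg
C₀ = Dose / Vd = 2352 / 22.1 = 106.4 mg/L
k = ln2 / t½ = 0.693147 / 39.6 = 0.01750 h⁻¹
C = C₀ · e^(−k·t) = 106.4 × e^(−0.01750 × 53.6)
  = 106.4 × 0.3914 = 41.64 mg/L
(41.64 mg/L = 41.64 µg/mL)

41.6 µg/mL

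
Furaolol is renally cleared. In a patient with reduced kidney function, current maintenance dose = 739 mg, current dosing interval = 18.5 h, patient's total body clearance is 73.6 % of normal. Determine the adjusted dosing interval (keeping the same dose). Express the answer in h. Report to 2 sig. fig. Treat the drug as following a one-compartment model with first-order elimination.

To keep the same average steady-state level, dosing rate must scale with clearance.
CL ratio = 73.6 / 100 = 0.7360
New interval (same dose) = 18.5 / 0.7360 = 25.14 h

25 h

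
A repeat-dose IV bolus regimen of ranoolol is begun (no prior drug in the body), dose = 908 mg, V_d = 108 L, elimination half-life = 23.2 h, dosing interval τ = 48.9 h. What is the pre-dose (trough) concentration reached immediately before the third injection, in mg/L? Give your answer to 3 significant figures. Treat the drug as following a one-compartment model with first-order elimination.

C₀ per dose = Dose / Vd = 908 / 108 = 8.407 mg/L
k = ln2 / t½ = 0.693147 / 23.2 = 0.02988 h⁻¹
Fraction remaining after one interval: r = e^(−kτ) = e^(−0.02988 × 48.9) = 0.2320
Before dose 3, 2 doses have been given (aged 1τ, 2τ).
C_trough = C₀ × (r + r²) = 8.407 × (0.2320 + 0.05382) = 2.403 mg/L

2.40 mg/L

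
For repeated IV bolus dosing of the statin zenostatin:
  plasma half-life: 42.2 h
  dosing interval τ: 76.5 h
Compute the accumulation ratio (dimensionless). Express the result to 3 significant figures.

1.40

k = ln2 / t½ = 0.693147 / 42.2 = 0.01643 h⁻¹
e^(−kτ) = e^(−0.01643 × 76.5) = 0.2845
Accumulation ratio R = 1 / (1 − e^(−kτ)) = 1 / (1 − 0.2845) = 1.398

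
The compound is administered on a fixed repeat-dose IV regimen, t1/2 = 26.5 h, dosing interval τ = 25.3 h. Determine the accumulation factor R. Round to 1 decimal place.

2.1

k = ln2 / t½ = 0.693147 / 26.5 = 0.02616 h⁻¹
e^(−kτ) = e^(−0.02616 × 25.3) = 0.5159
Accumulation ratio R = 1 / (1 − e^(−kτ)) = 1 / (1 − 0.5159) = 2.066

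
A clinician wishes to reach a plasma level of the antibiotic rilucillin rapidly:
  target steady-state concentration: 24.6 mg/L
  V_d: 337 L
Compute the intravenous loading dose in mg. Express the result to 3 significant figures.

LD = Css × Vd = 24.6 × 337 = 8290 mg

8290 mg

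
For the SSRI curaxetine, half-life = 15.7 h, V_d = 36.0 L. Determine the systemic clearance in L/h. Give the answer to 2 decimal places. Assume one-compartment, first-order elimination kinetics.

k = ln2 / t½ = 0.693147 / 15.7 = 0.04415 h⁻¹
CL = k × Vd = 0.04415 × 36.0 = 1.589 L/h

1.59 L/h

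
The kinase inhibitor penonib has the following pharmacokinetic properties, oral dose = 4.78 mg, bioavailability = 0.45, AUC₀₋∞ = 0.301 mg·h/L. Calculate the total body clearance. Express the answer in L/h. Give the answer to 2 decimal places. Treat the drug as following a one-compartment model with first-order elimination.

CL = F·Dose / AUC = 0.45 × 4.78 / 0.301 = 7.146 L/h

7.15 L/h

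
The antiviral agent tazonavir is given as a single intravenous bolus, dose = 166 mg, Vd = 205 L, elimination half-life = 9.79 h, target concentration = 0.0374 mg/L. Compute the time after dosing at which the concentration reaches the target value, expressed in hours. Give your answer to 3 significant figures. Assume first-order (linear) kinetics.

43.4 h

C₀ = Dose / Vd = 166.0 / 205 = 0.8098 mg/L
k = ln2 / t½ = 0.693147 / 9.79 = 0.07080 h⁻¹
t = ln(C₀ / C) / k = ln(0.8098 / 0.0374) / 0.07080
  = ln(21.65) / 0.07080 = 3.075 / 0.07080 = 43.43 h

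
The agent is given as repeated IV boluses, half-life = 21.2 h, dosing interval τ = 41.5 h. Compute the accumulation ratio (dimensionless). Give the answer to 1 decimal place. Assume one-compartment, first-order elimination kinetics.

k = ln2 / t½ = 0.693147 / 21.2 = 0.03270 h⁻¹
e^(−kτ) = e^(−0.03270 × 41.5) = 0.2574
Accumulation ratio R = 1 / (1 − e^(−kτ)) = 1 / (1 − 0.2574) = 1.347

1.3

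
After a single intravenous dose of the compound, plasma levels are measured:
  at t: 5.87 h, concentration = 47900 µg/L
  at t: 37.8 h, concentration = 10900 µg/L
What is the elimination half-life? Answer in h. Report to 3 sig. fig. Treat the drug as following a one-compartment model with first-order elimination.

15.0 h

k = ln(C₁/C₂) / (t₂ − t₁) = ln(47900/10900) / (37.8 − 5.87)
  = 1.480 / 31.93 = 0.04635 h⁻¹
t½ = ln2 / k = 0.693147 / 0.04635 = 14.95 h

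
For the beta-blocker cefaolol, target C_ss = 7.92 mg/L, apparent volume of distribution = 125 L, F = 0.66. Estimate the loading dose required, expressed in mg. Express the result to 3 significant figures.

LD = Css × Vd / F = 7.92 × 125 / 0.66 = 1500 mg

1500 mg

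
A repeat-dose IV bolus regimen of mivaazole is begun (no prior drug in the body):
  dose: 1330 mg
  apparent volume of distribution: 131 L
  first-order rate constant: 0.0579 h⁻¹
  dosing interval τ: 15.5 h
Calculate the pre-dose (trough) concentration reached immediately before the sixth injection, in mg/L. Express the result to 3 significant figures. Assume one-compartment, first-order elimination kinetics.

6.91 mg/L

C₀ per dose = Dose / Vd = 1330 / 131 = 10.15 mg/L
Fraction remaining after one interval: r = e^(−kτ) = e^(−0.05790 × 15.5) = 0.4076
Before dose 6, 5 doses have been given (aged 1τ, 2τ, 3τ, 4τ, 5τ).
C_trough = C₀ × (r + r² + … + r^5) = C₀ × r(1−r^5)/(1−r)
        = 10.15 × 0.4076 × (1 − 0.01125) / (1 − 0.4076) = 6.905 mg/L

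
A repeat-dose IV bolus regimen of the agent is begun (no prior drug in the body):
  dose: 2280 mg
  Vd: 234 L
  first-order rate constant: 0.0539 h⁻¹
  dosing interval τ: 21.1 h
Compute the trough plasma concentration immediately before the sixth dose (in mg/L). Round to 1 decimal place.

4.6 mg/L

C₀ per dose = Dose / Vd = 2280 / 234 = 9.744 mg/L
Fraction remaining after one interval: r = e^(−kτ) = e^(−0.05390 × 21.1) = 0.3207
Before dose 6, 5 doses have been given (aged 1τ, 2τ, 3τ, 4τ, 5τ).
C_trough = C₀ × (r + r² + … + r^5) = C₀ × r(1−r^5)/(1−r)
        = 9.744 × 0.3207 × (1 − 0.003392) / (1 − 0.3207) = 4.585 mg/L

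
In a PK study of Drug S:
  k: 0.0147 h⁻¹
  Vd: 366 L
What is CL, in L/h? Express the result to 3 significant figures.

5.38 L/h

CL = k × Vd = 0.0147 × 366 = 5.380 L/h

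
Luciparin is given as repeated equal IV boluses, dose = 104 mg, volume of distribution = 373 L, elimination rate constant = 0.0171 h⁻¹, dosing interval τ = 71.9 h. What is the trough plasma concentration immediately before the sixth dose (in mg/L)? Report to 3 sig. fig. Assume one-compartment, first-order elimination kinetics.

C₀ per dose = Dose / Vd = 104 / 373 = 0.2788 mg/L
Fraction remaining after one interval: r = e^(−kτ) = e^(−0.01710 × 71.9) = 0.2924
Before dose 6, 5 doses have been given (aged 1τ, 2τ, 3τ, 4τ, 5τ).
C_trough = C₀ × (r + r² + … + r^5) = C₀ × r(1−r^5)/(1−r)
        = 0.2788 × 0.2924 × (1 − 0.002137) / (1 − 0.2924) = 0.1150 mg/L

0.115 mg/L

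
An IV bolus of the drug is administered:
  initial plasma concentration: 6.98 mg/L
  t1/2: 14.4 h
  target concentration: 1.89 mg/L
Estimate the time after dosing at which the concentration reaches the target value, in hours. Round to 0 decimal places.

k = ln2 / t½ = 0.693147 / 14.4 = 0.04814 h⁻¹
t = ln(C₀ / C) / k = ln(6.980 / 1.89) / 0.04814
  = ln(3.693) / 0.04814 = 1.306 / 0.04814 = 27.13 h

27 h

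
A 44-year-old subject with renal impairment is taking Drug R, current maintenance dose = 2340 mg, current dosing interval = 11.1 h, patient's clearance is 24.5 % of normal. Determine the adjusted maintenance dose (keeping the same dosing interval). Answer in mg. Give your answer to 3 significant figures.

To keep the same average steady-state level, dosing rate must scale with clearance.
CL ratio = 24.5 / 100 = 0.2450
New dose (same interval) = 2340 × 0.2450 = 573.3 mg

573 mg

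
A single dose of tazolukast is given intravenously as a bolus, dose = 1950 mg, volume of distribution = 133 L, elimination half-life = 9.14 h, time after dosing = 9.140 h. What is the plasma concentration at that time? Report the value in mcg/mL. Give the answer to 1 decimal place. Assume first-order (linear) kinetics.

7.3 mcg/mL

C₀ = Dose / Vd = 1950 / 133 = 14.66 mg/L
k = ln2 / t½ = 0.693147 / 9.14 = 0.07584 h⁻¹
t / t½ = 9.140 / 9.14 = 1 half-lives
C = C₀ × (1/2)^1 = 14.66 × 0.5000 = 7.330 mg/L
(7.330 mg/L = 7.330 mcg/mL)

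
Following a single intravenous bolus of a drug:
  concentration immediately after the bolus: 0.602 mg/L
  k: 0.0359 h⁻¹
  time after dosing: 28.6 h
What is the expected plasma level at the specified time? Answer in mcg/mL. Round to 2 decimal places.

C = C₀ · e^(−k·t) = 0.6020 × e^(−0.03590 × 28.6)
  = 0.6020 × 0.3582 = 0.2156 mg/L
(0.2156 mg/L = 0.2156 mcg/mL)

0.22 mcg/mL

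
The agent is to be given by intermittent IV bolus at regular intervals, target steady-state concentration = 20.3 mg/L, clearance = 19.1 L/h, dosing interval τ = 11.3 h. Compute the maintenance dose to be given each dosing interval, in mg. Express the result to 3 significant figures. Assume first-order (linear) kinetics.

4380 mg

At steady state, Dose/τ = Css × CL.
Dose = Css × CL × τ = 20.3 × 19.10 × 11.3 = 4381 mg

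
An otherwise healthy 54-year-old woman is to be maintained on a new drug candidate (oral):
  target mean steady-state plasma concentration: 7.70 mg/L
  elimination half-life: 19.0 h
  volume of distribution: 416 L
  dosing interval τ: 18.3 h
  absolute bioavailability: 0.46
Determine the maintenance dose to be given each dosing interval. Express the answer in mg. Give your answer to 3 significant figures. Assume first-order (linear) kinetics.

k = ln2 / t½ = 0.693147 / 19.0 = 0.03648 h⁻¹
CL = k × Vd = 0.03648 × 416 = 15.18 L/h
At steady state, F × (Dose/τ) = Css × CL.
Dose = Css × CL × τ / F = 7.70 × 15.18 × 18.3 / 0.46 = 4650 mg

4650 mg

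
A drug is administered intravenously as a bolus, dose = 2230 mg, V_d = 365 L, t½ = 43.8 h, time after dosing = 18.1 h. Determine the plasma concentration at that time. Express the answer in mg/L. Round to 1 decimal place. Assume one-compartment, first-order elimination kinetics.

C₀ = Dose / Vd = 2230 / 365 = 6.110 mg/L
k = ln2 / t½ = 0.693147 / 43.8 = 0.01583 h⁻¹
C = C₀ · e^(−k·t) = 6.110 × e^(−0.01583 × 18.1)
  = 6.110 × 0.7509 = 4.588 mg/L

4.6 mg/L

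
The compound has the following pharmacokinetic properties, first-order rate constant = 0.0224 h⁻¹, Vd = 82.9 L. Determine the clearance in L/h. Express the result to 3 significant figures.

CL = k × Vd = 0.0224 × 82.9 = 1.857 L/h

1.86 L/h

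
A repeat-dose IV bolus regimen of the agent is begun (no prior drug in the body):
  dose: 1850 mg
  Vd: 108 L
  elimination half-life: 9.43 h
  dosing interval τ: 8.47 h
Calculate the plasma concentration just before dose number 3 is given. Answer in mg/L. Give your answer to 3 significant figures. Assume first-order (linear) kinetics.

14.1 mg/L

C₀ per dose = Dose / Vd = 1850 / 108 = 17.13 mg/L
k = ln2 / t½ = 0.693147 / 9.43 = 0.07350 h⁻¹
Fraction remaining after one interval: r = e^(−kτ) = e^(−0.07350 × 8.47) = 0.5366
Before dose 3, 2 doses have been given (aged 1τ, 2τ).
C_trough = C₀ × (r + r²) = 17.13 × (0.5366 + 0.2879) = 14.12 mg/L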